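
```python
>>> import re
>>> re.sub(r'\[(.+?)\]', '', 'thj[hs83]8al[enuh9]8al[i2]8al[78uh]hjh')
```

'thj8al8al8alhjh'

Because the quantifier is non-greedy, it stops expanding at the earliest point where the rest of the pattern can succeed.
Matches: at [3:9] → '[hs83]'; at [12:19] → '[enuh9]'; at [22:26] → '[i2]'; at [29:35] → '[78uh]'.
Each match is replaced by ''.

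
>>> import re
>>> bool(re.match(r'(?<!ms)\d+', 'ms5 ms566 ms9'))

A negative assertion filters positions out without eating any characters.
`re.match` won't scan ahead — the pattern has to work from the very first character.
Here the pattern fails at index 0, so the call returns None, and `bool(None)` is False.

False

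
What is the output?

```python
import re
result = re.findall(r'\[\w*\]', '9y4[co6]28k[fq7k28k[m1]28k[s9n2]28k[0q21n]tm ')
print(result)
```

Since nothing is captured, `findall` lists the 4 matched substrings directly.

['[co6]', '[m1]', '[s9n2]', '[0q21n]']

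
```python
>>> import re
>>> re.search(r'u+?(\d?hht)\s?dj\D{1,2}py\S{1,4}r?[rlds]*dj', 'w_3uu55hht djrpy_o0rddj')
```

None

This matches one or more of a literal 'u' (lazy); then optionally a digit, then the literal 'hht' (captured); then optionally whitespace, then the literal 'dj', then 1 to 2 of a non-digit; then the literal 'py', then 1 to 4 of a non-whitespace character; then optionally a literal 'r', then zero or more of one of [rlds], then the literal 'dj'.
Unlike `match`, `search` isn't anchored — it looks for the pattern anywhere in the string.
Here nothing in the string fits, so the call returns None.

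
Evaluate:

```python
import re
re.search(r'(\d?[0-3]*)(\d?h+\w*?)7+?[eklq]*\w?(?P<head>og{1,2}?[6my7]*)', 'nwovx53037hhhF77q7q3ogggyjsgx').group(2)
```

'7hhhF77q'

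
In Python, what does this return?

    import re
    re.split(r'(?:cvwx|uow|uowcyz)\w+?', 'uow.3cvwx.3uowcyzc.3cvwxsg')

Alternation isn't longest-match — the leftmost alternative that fits at this position is chosen.
Matches to split on: at [11:15] → 'uowc'; at [20:25] → 'cvwxs'.
The string is cut at each match, leaving 3 pieces.

['uow.3cvwx.3', 'yzc.3', 'g']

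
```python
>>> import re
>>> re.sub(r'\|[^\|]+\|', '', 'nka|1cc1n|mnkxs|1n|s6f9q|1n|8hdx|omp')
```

'nkamnkxss6f9q8hdx|omp'

Every occurrence is swapped for ''.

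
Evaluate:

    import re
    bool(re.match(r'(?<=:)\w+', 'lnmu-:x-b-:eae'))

False

With `match`, the pattern is implicitly anchored at the beginning.
Here the pattern fails at index 0, so the call returns None, and `bool(None)` is False.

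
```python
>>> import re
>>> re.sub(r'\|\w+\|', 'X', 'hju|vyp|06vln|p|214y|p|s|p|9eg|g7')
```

'hjuX06vlnX214yXsX9eg|g7'

Matches: at [3:8] → '|vyp|'; at [13:16] → '|p|'; at [20:23] → '|p|'; at [24:27] → '|p|'.
`sub` substitutes 'X' at each match site.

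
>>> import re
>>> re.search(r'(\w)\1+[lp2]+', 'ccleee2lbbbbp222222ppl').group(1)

'c'

A backreference is literal: `\1` must see the identical characters the first group matched.
`search` walks the string left to right and returns the first match it finds.
The match spans [0:3] → 'ccl'.
Captured: group 1 = 'c'.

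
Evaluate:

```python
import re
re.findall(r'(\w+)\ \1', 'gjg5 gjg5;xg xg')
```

['gjg5', 'xg']

The backreference `\1` re-matches whatever the first group consumed, character for character.
Matches: at [0:9] match 'gjg5 gjg5', group 1 = 'gjg5'; at [10:15] match 'xg xg', group 1 = 'xg'.
One capturing group, so `findall` returns just the captured substring from each match — 2 in all.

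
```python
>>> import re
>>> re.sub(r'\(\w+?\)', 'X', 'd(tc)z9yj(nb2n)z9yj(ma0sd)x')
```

'dXz9yjXz9yjXx'

Every occurrence is swapped for 'X'.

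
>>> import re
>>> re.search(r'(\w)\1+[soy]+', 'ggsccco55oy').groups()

('g',)

The match spans [0:3] → 'ggs'.
Captured: group 1 = 'g'.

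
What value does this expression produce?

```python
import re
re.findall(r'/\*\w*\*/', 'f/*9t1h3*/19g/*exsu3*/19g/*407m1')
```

Scanning left to right: at [1:10] → '/*9t1h3*/'; at [13:22] → '/*exsu3*/'.
`findall` yields the raw match text (2 of them) because the pattern has no groups.

['/*9t1h3*/', '/*exsu3*/']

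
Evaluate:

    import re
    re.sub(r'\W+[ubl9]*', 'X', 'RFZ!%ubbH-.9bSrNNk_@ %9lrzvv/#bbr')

Pattern: one or more of a non-word character; then zero or more of one of [ubl9].
Matches: at [3:8] → '!%ubb'; at [9:13] → '-.9b'; at [19:24] → '@ %9l'; at [28:32] → '/#bb'.
Each match is replaced by 'X'.

'RFZXHXSrNNk_XrzvvXr'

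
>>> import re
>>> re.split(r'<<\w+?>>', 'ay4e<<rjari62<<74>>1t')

Each match becomes a cut point; 2 segments remain.

['ay4e<<rjari62', '1t']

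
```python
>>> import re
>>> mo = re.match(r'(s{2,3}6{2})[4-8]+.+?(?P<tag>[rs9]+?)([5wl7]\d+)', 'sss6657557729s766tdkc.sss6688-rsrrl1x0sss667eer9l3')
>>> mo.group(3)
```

'766'

Pattern: 2 to 3 of the literal 's', then exactly 2 of the literal '6' (captured); then one or more of a character in [4-8]; then one or more of any character (lazy); then one or more of one of [rs9] (lazy) (captured as 'tag'); then one of [5wl7], then one or more of a digit (captured).
With `match`, the pattern is implicitly anchored at the beginning.
The match spans [0:17] → 'sss6657557729s766'.
Captured: group 1 = 'sss66', group 2 = '9s', group 3 = '766'.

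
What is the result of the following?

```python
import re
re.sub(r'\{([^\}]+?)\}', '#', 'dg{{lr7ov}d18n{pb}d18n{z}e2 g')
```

'dg#d18n#d18n#e2 g'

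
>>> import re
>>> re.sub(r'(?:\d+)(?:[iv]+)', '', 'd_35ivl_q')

The pattern matches one or more of a digit (non-capturing group); then one or more of one of [iv] (non-capturing group).
Matches: at [2:6] → '35iv'.
Every occurrence is swapped for ''.

'd_l_q'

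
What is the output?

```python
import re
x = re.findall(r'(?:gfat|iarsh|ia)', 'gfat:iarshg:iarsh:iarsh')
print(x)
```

['gfat', 'iarsh', 'iarsh', 'iarsh']

`|` is ordered: at each position the engine commits to the first alternative that works.
Matches: at [0:4] → 'gfat'; at [5:10] → 'iarsh'; at [12:17] → 'iarsh'; at [18:23] → 'iarsh'.
With no groups in the pattern, `findall` gives back each whole match — 4 here.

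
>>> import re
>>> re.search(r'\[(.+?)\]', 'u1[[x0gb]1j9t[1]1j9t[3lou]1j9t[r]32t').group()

A `+?`/`*?`/`{m,n}?` starts at its minimum and grows only as far as needed for what follows to match.
The match spans [2:9] → '[[x0gb]'.

'[[x0gb]'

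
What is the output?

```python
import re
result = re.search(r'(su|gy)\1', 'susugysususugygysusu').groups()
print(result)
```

('su',)

The match spans [0:4] → 'susu'.
Captured: group 1 = 'su'.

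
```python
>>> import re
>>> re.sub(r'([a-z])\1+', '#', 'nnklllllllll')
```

`\1` is not a pattern — it's the concrete string captured by group 1, re-applied verbatim.
Matches: at [0:2] → 'nn'; at [3:12] → 'lllllllll'.
Each match is replaced by '#'.

'#k#'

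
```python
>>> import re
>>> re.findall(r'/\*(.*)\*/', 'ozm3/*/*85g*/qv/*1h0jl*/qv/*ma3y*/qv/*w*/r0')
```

['/*85g*/qv/*1h0jl*/qv/*ma3y*/qv/*w']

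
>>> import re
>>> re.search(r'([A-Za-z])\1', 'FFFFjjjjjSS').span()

`\1` is not a pattern — it's the concrete string captured by group 1, re-applied verbatim.
The match spans [0:2] → 'FF'.

(0, 2)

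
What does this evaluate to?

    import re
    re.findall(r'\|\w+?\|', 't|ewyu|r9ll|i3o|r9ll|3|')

Walking the string: at [1:7] → '|ewyu|'; at [11:16] → '|i3o|'; at [20:23] → '|3|'.
`findall` yields the raw match text (3 of them) because the pattern has no groups.

['|ewyu|', '|i3o|', '|3|']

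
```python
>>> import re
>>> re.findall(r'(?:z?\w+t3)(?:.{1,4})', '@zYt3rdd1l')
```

This matches optionally a literal 'z', then one or more of a word character, then the literal 't3' (non-capturing group); then 1 to 4 of any character (non-capturing group).
Since nothing is captured, `findall` lists the 1 matched substring directly.

['zYt3rdd1']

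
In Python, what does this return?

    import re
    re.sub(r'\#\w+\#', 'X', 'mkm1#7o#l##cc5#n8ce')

'mkm1Xl#Xn8ce'

Matches: at [4:8] → '#7o#'; at [10:15] → '#cc5#'.
Every occurrence is swapped for 'X'.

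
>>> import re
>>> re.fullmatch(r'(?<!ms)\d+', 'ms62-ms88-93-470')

None

`(?!…)`/`(?<!…)` only lets a position through if the neighbouring text does NOT match; no characters are consumed.
`fullmatch` succeeds only if the pattern covers the string from start to end.
Here the string isn't matched end-to-end, so the call returns None.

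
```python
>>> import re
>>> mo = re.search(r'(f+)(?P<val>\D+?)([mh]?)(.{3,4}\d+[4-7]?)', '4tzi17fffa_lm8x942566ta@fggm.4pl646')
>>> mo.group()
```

'fffa_lm8'

Pattern: one or more of a literal 'f' (captured); then one or more of a non-digit (lazy) (captured as 'val'); then optionally one of [mh] (captured); then 3 to 4 of any character, then one or more of a digit, then optionally a character in [4-7] (captured).
The `?` after the quantifier makes it lazy — it takes as little as possible before letting the rest of the pattern try.
`re.search` tries every starting position until one works.
The match spans [6:14] → 'fffa_lm8'.
Captured: group 1 = 'fff', group 2 = 'a', group 3 = '', group 4 = '_lm8'.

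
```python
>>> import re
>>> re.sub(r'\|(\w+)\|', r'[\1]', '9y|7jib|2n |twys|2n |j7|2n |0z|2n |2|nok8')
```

'9y[7jib]2n [twys]2n [j7]2n [0z]2n [2]nok8'

The replacement refers to a captured group, so each match is rewritten using its own captured text.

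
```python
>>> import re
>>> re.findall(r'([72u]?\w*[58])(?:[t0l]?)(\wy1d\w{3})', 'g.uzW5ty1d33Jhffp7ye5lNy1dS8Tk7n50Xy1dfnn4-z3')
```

[('uzW5ty1d33Jhffp7ye5lNy1dS8Tk7n5', 'Xy1dfnn')]

Pattern: optionally one of [72u], then zero or more of a word character, then one of [58] (captured); then optionally one of [t0l] (non-capturing group); then a word character, then the literal 'y1d', then exactly 3 of a word character (captured).
2 groups means the one result is a tuple of 2 captured strings — 1 here.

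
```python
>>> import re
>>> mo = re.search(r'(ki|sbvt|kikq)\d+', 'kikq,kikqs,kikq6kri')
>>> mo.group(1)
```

'kikq'

`re.search` tries every starting position until one works.
The match spans [11:16] → 'kikq6'.
Captured: group 1 = 'kikq'.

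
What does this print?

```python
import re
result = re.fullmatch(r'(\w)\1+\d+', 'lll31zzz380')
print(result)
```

A backreference is literal: `\1` must see the identical characters the first group matched.
`re.fullmatch` is like wrapping the pattern in `^…$` (in single-line mode).
Here there's no way to consume every character, so the call returns None.

None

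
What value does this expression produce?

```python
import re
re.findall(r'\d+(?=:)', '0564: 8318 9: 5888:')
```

['0564', '9', '5888']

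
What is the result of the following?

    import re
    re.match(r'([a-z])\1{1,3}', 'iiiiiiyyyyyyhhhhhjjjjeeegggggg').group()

`match` is anchored at position 0; if the pattern doesn't fit there, it returns None.
The match spans [0:4] → 'iiii'.

'iiii'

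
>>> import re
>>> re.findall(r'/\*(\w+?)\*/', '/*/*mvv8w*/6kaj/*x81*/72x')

One capturing group, so `findall` returns just the captured substring from each match — 2 in all.

['mvv8w', 'x81']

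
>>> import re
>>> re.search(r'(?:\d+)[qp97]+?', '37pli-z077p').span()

(0, 3)

Pattern: one or more of a digit (non-capturing group); then one or more of one of [qp97] (lazy).
The match spans [0:3] → '37p'.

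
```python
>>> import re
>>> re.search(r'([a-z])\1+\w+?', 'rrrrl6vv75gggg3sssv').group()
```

'rrrrl'

The backreference `\1` re-matches whatever the first group consumed, character for character.
`search` walks the string left to right and returns the first match it finds.
The match spans [0:5] → 'rrrrl'.
Captured: group 1 = 'r'.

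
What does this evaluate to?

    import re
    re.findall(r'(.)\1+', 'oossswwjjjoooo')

The backreference `\1` re-matches whatever the first group consumed, character for character.
Walking the string: at [0:2] match 'oo', group 1 = 'o'; at [2:5] match 'sss', group 1 = 's'; at [5:7] match 'ww', group 1 = 'w'; at [7:10] match 'jjj', group 1 = 'j'; at [10:14] match 'oooo', group 1 = 'o'.
`findall` collects group 1 from each match (5 total).

['o', 's', 'w', 'j', 'o']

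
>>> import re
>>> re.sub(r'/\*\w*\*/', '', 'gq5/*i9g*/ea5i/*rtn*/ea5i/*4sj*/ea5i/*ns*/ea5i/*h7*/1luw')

Each match is replaced by ''.

'gq5ea5iea5iea5iea5i1luw'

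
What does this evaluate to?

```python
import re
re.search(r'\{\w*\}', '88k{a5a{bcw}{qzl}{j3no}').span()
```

`re.search` scans for the first position where the pattern succeeds.
The match spans [7:12] → '{bcw}'.

(7, 12)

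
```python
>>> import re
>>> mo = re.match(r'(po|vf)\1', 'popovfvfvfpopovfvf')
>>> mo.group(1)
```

The match spans [0:4] → 'popo'.
Captured: group 1 = 'po'.

'po'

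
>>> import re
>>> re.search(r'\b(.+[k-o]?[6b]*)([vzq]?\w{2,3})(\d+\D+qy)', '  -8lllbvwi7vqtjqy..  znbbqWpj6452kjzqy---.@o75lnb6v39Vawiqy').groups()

('8lllbvwi7vqtjqy..  znbbqWpj6452kjzqy---.@o75lnb6', 'v3', '9Vawiqy')

Pattern: a word boundary (`\b`, zero-width); then one or more of any character, then optionally a character in [k-o], then zero or more of one of [6b] (captured); then optionally one of [vzq], then 2 to 3 of a word character (captured); then one or more of a digit, then one or more of a non-digit, then the literal 'qy' (captured).
`re.search` scans for the first position where the pattern succeeds.
The match spans [3:60] → '8lllbvwi7vqtjqy..  znbbqWpj6452kjzqy---.@o75lnb6v39Vawiqy'.
Captured: group 1 = '8lllbvwi7vqtjqy..  znbbqWpj6452kjzqy---.@o75lnb6', group 2 = 'v3', group 3 = '9Vawiqy'.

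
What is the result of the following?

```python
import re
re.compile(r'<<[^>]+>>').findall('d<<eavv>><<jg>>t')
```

['<<eavv>>', '<<jg>>']

Walking the string: at [1:9] → '<<eavv>>'; at [9:15] → '<<jg>>'.
`findall` yields the raw match text (2 of them) because the pattern has no groups.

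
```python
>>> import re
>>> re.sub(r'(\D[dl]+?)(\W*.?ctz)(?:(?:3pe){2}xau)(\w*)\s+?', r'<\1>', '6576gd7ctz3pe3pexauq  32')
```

'6576<gd> 32'

Lazy quantifiers expand one character at a time until the remainder of the pattern can match.
The replacement refers to a captured group, so each match is rewritten using its own captured text.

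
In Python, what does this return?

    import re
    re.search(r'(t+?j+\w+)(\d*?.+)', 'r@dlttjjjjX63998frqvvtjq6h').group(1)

'ttjjjjX63998frqvvtjq6'

Pattern: one or more of a literal 't' (lazy), then one or more of the literal 'j', then one or more of a word character (captured); then zero or more of a digit (lazy), then one or more of any character (captured).
`search` walks the string left to right and returns the first match it finds.
The match spans [4:26] → 'ttjjjjX63998frqvvtjq6h'.
Captured: group 1 = 'ttjjjjX63998frqvvtjq6', group 2 = 'h'.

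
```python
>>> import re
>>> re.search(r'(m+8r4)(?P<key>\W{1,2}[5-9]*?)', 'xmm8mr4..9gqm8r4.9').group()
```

This matches one or more of a literal 'm', then the literal '8r4' (captured); then 1 to 2 of a non-word character, then zero or more of a character in [5-9] (lazy) (captured as 'key').
`search` walks the string left to right and returns the first match it finds.
The match spans [12:17] → 'm8r4.'.
Captured: group 1 = 'm8r4', group 2 = '.'.

'm8r4.'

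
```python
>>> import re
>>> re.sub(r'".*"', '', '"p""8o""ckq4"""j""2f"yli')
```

Matches: at [0:21] → '"p""8o""ckq4"""j""2f"'.
Each match is replaced by ''.

'yli'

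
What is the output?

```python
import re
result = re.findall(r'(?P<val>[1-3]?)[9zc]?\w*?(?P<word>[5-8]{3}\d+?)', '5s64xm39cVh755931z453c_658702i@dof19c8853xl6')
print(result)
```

[('', '7559'), ('3', '6587'), ('', '8853')]

2 groups means each result is a tuple of 2 captured strings — 3 here.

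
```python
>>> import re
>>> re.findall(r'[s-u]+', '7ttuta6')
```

`findall` yields the raw match text (1 of them) because the pattern has no groups.

['ttut']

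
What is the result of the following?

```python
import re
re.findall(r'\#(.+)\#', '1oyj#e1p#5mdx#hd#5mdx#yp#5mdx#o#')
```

['e1p#5mdx#hd#5mdx#yp#5mdx#o']

Scanning left to right: at [4:32] match '#e1p#5mdx#hd#5mdx#yp#5mdx#o#', group 1 = 'e1p#5mdx#hd#5mdx#yp#5mdx#o'.
Because there's exactly one group, `findall` drops the full match and keeps group 1 from the one hit.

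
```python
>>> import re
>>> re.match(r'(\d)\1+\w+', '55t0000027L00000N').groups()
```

('5',)

`\1` is not a pattern — it's the concrete string captured by group 1, re-applied verbatim.
`re.match` won't scan ahead — the pattern has to work from the very first character.
The match spans [0:17] → '55t0000027L00000N'.
Captured: group 1 = '5'.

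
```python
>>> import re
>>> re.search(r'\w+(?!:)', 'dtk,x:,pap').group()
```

'dtk'

A negative assertion filters positions out without eating any characters.
The match spans [0:3] → 'dtk'.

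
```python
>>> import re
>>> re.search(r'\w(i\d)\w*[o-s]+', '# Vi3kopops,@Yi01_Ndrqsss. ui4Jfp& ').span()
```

The pattern matches a word character; then a literal 'i', then a digit (captured); then zero or more of a word character, then one or more of a character in [o-s].
`re.search` tries every starting position until one works.
The match spans [2:11] → 'Vi3kopops'.
Captured: group 1 = 'i3'.

(2, 11)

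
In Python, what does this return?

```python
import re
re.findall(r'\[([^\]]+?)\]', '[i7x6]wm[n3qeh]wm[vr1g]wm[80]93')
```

Matches: at [0:6] match '[i7x6]', group 1 = 'i7x6'; at [8:15] match '[n3qeh]', group 1 = 'n3qeh'; at [17:23] match '[vr1g]', group 1 = 'vr1g'; at [25:29] match '[80]', group 1 = '80'.
With a single group, `findall` returns only what that group captured — 4 items.

['i7x6', 'n3qeh', 'vr1g', '80']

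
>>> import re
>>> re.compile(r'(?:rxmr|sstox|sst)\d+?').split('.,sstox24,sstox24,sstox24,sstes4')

['.,', '4,', '4,', '4,sstes4']

Matches to split on: at [2:8] → 'sstox2'; at [10:16] → 'sstox2'; at [18:24] → 'sstox2'.
The string is cut at each match, leaving 4 pieces.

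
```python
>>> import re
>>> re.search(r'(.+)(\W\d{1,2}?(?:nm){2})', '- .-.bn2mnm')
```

None

Here no position works, so the call returns None.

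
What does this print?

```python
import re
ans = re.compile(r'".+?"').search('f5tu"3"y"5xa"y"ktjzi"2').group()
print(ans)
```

Lazy quantifiers expand one character at a time until the remainder of the pattern can match.
The match spans [4:7] → '"3"'.

"3"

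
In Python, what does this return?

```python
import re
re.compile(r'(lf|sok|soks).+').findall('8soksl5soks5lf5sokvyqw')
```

`|` is ordered: at each position the engine commits to the first alternative that works.
Scanning left to right: at [1:22] match 'soksl5soks5lf5sokvyqw', group 1 = 'sok'.
Because there's exactly one group, `findall` drops the full match and keeps group 1 from the one hit.

['sok']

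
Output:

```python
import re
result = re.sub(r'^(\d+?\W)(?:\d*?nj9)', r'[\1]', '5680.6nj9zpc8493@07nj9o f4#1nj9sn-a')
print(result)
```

Pattern: anchored at the start of the string; then one or more of a digit (lazy), then a non-word character (captured); then zero or more of a digit (lazy), then the literal 'nj9' (non-capturing group).
Matches: at [0:9] → '5680.6nj9'.
`\1` in the replacement pulls in group 1's text for each match.

[5680.]zpc8493@07nj9o f4#1nj9sn-a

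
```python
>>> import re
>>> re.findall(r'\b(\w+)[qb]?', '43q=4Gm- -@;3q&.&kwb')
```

This matches a word boundary (`\b`, zero-width); then one or more of a word character (captured); then optionally one of [qb].
Walking the string: at [0:3] match '43q', group 1 = '43q'; at [4:7] match '4Gm', group 1 = '4Gm'; at [12:14] match '3q', group 1 = '3q'; at [17:20] match 'kwb', group 1 = 'kwb'.
One capturing group, so `findall` returns just the captured substring from each match — 4 in all.

['43q', '4Gm', '3q', 'kwb']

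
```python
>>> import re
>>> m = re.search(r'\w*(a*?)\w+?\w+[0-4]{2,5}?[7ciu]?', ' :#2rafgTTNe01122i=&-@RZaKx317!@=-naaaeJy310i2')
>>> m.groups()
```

Pattern: zero or more of a word character; then zero or more of a literal 'a' (lazy) (captured); then one or more of a word character (lazy), then one or more of a word character, then 2 to 5 of a character in [0-4] (lazy); then optionally one of [7ciu].
`re.search` tries every starting position until one works.
The match spans [3:18] → '2rafgTTNe01122i'.
Captured: group 1 = ''.

('',)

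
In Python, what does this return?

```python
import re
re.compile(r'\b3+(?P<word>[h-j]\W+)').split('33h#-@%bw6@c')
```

Pattern: a word boundary (`\b`, zero-width); then one or more of a literal '3'; then a character in [h-j], then one or more of a non-word character (captured as 'word').
Matches to split on: at [0:7] → '33h#-@%'.
With a capturing group present, the delimiter's captured portion is kept in the result list.

['', 'h#-@%', 'bw6@c']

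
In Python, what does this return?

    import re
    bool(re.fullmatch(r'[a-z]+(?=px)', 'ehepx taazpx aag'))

False

The `(?=…)`/`(?<=…)` assertion just peeks at neighbouring text; it doesn't advance the match position.
`re.fullmatch` is like wrapping the pattern in `^…$` (in single-line mode).
Here the pattern can't cover the whole string, so the call returns None, and `bool(None)` is False.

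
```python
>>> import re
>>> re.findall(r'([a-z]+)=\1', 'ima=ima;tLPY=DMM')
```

`\1` has to match the exact text group 1 already captured.
Because there's exactly one group, `findall` drops the full match and keeps group 1 from the one hit.

['ima']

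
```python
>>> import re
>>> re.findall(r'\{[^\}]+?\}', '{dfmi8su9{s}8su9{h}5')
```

['{dfmi8su9{s}', '{h}']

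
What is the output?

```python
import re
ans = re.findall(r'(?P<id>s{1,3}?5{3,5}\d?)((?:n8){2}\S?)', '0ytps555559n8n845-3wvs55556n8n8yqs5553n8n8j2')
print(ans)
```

[('s555559', 'n8n84'), ('s55556', 'n8n8y'), ('s5553', 'n8n8j')]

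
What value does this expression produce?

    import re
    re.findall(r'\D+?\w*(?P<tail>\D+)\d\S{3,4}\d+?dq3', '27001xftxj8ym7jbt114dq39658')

Pattern: one or more of a non-digit (lazy), then zero or more of a word character; then one or more of a non-digit (captured as 'tail'); then a digit, then 3 to 4 of a non-whitespace character; then one or more of a digit (lazy), then the literal 'dq3'.
Matches: at [5:23] match 'xftxj8ym7jbt114dq3', group 1 = 'm'.
With a single group, `findall` returns only what that group captured — 1 item.

['m']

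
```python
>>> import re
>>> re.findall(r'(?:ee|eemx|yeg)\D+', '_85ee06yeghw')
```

['yeghw']

With no groups in the pattern, `findall` gives back each whole match — 1 here.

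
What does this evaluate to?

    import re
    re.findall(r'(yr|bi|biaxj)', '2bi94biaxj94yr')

['bi', 'bi', 'yr']

`|` is ordered: at each position the engine commits to the first alternative that works.
`findall` collects group 1 from each match (3 total).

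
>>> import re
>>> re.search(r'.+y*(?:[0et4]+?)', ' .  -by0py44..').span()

(0, 12)

This matches one or more of any character, then zero or more of a literal 'y'; then one or more of one of [0et4] (lazy) (non-capturing group).
`re.search` scans for the first position where the pattern succeeds.
The match spans [0:12] → ' .  -by0py44'.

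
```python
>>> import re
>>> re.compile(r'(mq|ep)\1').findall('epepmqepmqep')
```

['ep']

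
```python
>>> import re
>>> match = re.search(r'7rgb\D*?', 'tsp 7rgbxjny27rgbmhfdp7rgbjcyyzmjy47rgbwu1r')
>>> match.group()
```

'7rgb'

A `+?`/`*?`/`{m,n}?` starts at its minimum and grows only as far as needed for what follows to match.
The match spans [4:8] → '7rgb'.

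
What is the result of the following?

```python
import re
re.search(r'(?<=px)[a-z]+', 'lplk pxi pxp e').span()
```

(7, 8)

The lookaround is zero-width — it requires the adjacent text to match without consuming it, so the asserted text isn't part of the match.
`search` walks the string left to right and returns the first match it finds.
The match spans [7:8] → 'i'.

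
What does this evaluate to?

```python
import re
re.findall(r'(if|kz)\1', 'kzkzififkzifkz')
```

['kz', 'if']

A backreference is literal: `\1` must see the identical characters the first group matched.
Scanning left to right: at [0:4] match 'kzkz', group 1 = 'kz'; at [4:8] match 'ifif', group 1 = 'if'.
One capturing group, so `findall` returns just the captured substring from each match — 2 in all.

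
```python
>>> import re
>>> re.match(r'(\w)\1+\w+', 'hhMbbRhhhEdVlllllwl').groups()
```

The match spans [0:19] → 'hhMbbRhhhEdVlllllwl'.
Captured: group 1 = 'h'.

('h',)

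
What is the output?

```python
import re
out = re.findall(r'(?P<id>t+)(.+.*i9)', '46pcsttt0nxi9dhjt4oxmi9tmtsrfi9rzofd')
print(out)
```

Pattern: one or more of a literal 't' (captured as 'id'); then one or more of any character, then zero or more of any character, then the literal 'i9' (captured).
Multiple groups make `findall` return tuples — one 2-tuple for the one match.

[('ttt', '0nxi9dhjt4oxmi9tmtsrfi9')]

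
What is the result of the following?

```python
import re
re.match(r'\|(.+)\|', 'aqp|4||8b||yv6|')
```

None

With `match`, the pattern is implicitly anchored at the beginning.
Here the pattern fails at index 0, so the call returns None.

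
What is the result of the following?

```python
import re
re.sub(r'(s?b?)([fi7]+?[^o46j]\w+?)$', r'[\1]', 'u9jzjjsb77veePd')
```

The pattern matches optionally the literal 's', then optionally a literal 'b' (captured); then one or more of one of [fi7] (lazy), then any character except [o46j], then one or more of a word character (lazy) (captured); then anchored at the end.
Each match is replaced using the text its own group 1 captured.

'u9jzjj[sb]'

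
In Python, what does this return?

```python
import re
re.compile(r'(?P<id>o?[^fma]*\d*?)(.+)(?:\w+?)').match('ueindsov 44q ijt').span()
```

The pattern matches optionally the literal 'o', then zero or more of any character except [fma], then zero or more of a digit (lazy) (captured as 'id'); then one or more of any character (captured); then one or more of a word character (lazy) (non-capturing group).
`re.match` won't scan ahead — the pattern has to work from the very first character.
The match spans [0:16] → 'ueindsov 44q ijt'.
Captured: group 1 = 'ueindsov 44q i', group 2 = 'j'.

(0, 16)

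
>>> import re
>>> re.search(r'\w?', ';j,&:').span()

This matches optionally a word character.
`re.search` tries every starting position until one works.
The match spans [0:0] → ''.

(0, 0)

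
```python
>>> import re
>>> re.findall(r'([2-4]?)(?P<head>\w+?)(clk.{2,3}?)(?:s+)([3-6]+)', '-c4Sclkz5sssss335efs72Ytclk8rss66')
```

The pattern matches optionally a character in [2-4] (captured); then one or more of a word character (lazy) (captured as 'head'); then the literal 'clk', then 2 to 3 of any character (lazy) (captured); then one or more of a literal 's' (non-capturing group); then one or more of a character in [3-6] (captured).
A `+?`/`*?`/`{m,n}?` starts at its minimum and grows only as far as needed for what follows to match.
Walking the string: at [1:17] match 'c4Sclkz5sssss335', groups = ('', 'c4S', 'clkz5', '335'); at [17:33] match 'efs72Ytclk8rss66', groups = ('', 'efs72Yt', 'clk8r', '66').
4 groups means each result is a tuple of 4 captured strings — 2 here.

[('', 'c4S', 'clkz5', '335'), ('', 'efs72Yt', 'clk8r', '66')]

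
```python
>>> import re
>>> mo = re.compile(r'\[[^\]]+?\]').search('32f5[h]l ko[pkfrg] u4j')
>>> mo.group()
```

'[h]'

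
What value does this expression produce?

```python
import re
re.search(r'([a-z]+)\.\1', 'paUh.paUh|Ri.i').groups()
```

The match spans [11:14] → 'i.i'.
Captured: group 1 = 'i'.

('i',)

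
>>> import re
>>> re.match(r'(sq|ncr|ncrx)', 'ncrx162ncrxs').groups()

('ncr',)

The regex engine tests alternatives in the order written; an earlier branch that matches wins even if a later one would match more.
With `match`, the pattern is implicitly anchored at the beginning.
The match spans [0:3] → 'ncr'.
Captured: group 1 = 'ncr'.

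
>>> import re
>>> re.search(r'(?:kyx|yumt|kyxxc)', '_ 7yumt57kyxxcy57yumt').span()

`re.search` tries every starting position until one works.
The match spans [3:7] → 'yumt'.

(3, 7)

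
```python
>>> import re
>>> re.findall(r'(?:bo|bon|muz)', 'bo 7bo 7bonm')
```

['bo', 'bo', 'bo']

Branches in `(...|...)` are attempted left-to-right; the first branch that allows the whole pattern to succeed is taken.
Matches: at [0:2] → 'bo'; at [4:6] → 'bo'; at [8:10] → 'bo'.
No capturing groups, so `findall` returns the 3 full match strings.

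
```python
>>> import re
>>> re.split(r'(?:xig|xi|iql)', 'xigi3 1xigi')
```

['', 'i3 1', 'i']

The regex engine tests alternatives in the order written; an earlier branch that matches wins even if a later one would match more.
Matches to split on: at [0:3] → 'xig'; at [7:10] → 'xig'.
The string is cut at each match, leaving 3 pieces.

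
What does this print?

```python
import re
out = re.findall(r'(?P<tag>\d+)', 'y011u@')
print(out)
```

The pattern matches one or more of a digit (captured as 'tag').
`findall` collects group 1 from the one match (1 total).

['011']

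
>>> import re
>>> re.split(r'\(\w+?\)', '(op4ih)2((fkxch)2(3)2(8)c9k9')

['', '2(', '2', '2', 'c9k9']

Matches to split on: at [0:7] → '(op4ih)'; at [9:16] → '(fkxch)'; at [17:20] → '(3)'; at [21:24] → '(8)'.
The string is cut at each match, leaving 5 pieces.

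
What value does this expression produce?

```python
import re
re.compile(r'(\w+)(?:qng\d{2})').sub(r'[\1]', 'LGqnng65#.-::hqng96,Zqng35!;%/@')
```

'LGqnng65#.-::[h],[Z]!;%/@'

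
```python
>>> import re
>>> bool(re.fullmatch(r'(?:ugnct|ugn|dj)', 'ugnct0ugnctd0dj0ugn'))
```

False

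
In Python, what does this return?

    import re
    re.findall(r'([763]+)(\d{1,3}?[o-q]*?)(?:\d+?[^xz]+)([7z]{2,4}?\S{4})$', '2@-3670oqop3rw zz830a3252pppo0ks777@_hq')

A `+?`/`*?`/`{m,n}?` starts at its minimum and grows only as far as needed for what follows to match.
3 groups means the one result is a tuple of 3 captured strings — 1 here.

[('3', '2', '77@_hq')]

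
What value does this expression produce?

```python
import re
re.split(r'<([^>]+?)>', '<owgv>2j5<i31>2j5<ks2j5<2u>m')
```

['', 'owgv', '2j5', 'i31', '2j5', 'ks2j5<2u', 'm']

Matches to split on: at [0:6] → '<owgv>'; at [9:14] → '<i31>'; at [17:27] → '<ks2j5<2u>'.
With a capturing group present, the delimiter's captured portion is kept in the result list.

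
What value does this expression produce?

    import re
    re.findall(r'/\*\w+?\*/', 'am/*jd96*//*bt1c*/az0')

Matches: at [2:10] → '/*jd96*/'; at [10:18] → '/*bt1c*/'.
`findall` yields the raw match text (2 of them) because the pattern has no groups.

['/*jd96*/', '/*bt1c*/']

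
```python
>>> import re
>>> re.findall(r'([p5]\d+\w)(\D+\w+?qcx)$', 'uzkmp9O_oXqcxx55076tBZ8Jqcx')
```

This matches one of [p5], then one or more of a digit, then a word character (captured); then one or more of a non-digit, then one or more of a word character (lazy), then the literal 'qcx' (captured); then anchored at the end.
With 2 capturing groups, `findall` returns a 2-tuple per match.

[('p9O', '_oXqcxx55076tBZ8Jqcx')]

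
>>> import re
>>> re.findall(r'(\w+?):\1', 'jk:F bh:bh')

A backreference is literal: `\1` must see the identical characters the first group matched.
With a single group, `findall` returns only what that group captured — 1 item.

['bh']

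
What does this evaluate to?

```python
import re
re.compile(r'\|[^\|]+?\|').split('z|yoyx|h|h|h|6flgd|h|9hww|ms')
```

Matches to split on: at [1:7] → '|yoyx|'; at [8:11] → '|h|'; at [12:19] → '|6flgd|'; at [20:26] → '|9hww|'.
Splitting on the pattern gives 5 pieces.

['z', 'h', 'h', 'h', 'ms']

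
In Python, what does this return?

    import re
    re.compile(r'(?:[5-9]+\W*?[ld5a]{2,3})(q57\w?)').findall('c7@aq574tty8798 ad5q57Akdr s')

Pattern: one or more of a character in [5-9], then zero or more of a non-word character (lazy), then 2 to 3 of one of [ld5a] (non-capturing group); then the literal 'q57', then optionally a word character (captured).
Scanning left to right: at [11:23] match '8798 ad5q57A', group 1 = 'q57A'.
One capturing group, so `findall` returns just the captured substring from the one match — 1 in all.

['q57A']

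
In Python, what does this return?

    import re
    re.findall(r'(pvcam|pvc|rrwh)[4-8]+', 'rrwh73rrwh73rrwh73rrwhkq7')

Scanning left to right: at [0:5] match 'rrwh7', group 1 = 'rrwh'; at [6:11] match 'rrwh7', group 1 = 'rrwh'; at [12:17] match 'rrwh7', group 1 = 'rrwh'.
With a single group, `findall` returns only what that group captured — 3 items.

['rrwh', 'rrwh', 'rrwh']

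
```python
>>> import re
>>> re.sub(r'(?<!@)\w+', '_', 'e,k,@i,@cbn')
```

'_,_,@i,@c_'

A negative assertion filters positions out without eating any characters.
Every occurrence is swapped for '_'.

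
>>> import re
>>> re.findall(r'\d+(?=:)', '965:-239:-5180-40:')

['965', '239', '40']

Lookahead/lookbehind check context without consuming it, so the matched span excludes the asserted characters.
Scanning left to right: at [0:3] → '965'; at [5:8] → '239'; at [15:17] → '40'.
With no groups in the pattern, `findall` gives back each whole match — 3 here.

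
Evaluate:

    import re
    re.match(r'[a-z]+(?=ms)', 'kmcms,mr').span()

(0, 3)

The lookaround is zero-width — it requires the adjacent text to match without consuming it, so the asserted text isn't part of the match.
`match` is anchored at position 0; if the pattern doesn't fit there, it returns None.
The match spans [0:3] → 'kmc'.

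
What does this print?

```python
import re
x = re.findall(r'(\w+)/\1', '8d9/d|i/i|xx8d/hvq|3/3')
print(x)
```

A backreference is literal: `\1` must see the identical characters the first group matched.
Matches: at [6:9] match 'i/i', group 1 = 'i'; at [19:22] match '3/3', group 1 = '3'.
`findall` collects group 1 from each match (2 total).

['i', '3']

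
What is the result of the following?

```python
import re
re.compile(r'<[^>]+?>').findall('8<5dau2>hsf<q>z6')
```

['<5dau2>', '<q>']

With no groups in the pattern, `findall` gives back each whole match — 2 here.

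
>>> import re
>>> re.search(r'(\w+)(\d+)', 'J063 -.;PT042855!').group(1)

The pattern matches one or more of a word character (captured); then one or more of a digit (captured).
Unlike `match`, `search` isn't anchored — it looks for the pattern anywhere in the string.
The match spans [0:4] → 'J063'.
Captured: group 1 = 'J06', group 2 = '3'.

'J06'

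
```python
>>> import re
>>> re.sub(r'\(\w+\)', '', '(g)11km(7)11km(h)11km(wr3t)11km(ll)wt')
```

'11km11km11km11kmwt'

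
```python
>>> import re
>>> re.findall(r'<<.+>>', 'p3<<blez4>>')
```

Scanning left to right: at [2:11] → '<<blez4>>'.
Since nothing is captured, `findall` lists the 1 matched substring directly.

['<<blez4>>']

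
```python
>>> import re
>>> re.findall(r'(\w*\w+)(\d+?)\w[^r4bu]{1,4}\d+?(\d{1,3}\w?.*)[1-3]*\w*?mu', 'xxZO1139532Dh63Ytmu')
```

[('xxZO113953', '2', '3Yt')]

The pattern matches zero or more of a word character, then one or more of a word character (captured); then one or more of a digit (lazy) (captured); then a word character, then 1 to 4 of any character except [r4bu], then one or more of a digit (lazy); then 1 to 3 of a digit, then optionally a word character, then zero or more of any character (captured); then zero or more of a character in [1-3], then zero or more of a word character (lazy), then the literal 'mu'.
3 groups means the one result is a tuple of 3 captured strings — 1 here.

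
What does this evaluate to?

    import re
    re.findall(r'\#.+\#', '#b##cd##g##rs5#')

No capturing groups, so `findall` returns the 1 full match string.

['#b##cd##g##rs5#']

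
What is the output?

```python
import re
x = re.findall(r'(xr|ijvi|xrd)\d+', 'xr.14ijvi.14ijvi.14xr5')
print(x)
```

Scanning left to right: at [19:22] match 'xr5', group 1 = 'xr'.
Because there's exactly one group, `findall` drops the full match and keeps group 1 from the one hit.

['xr']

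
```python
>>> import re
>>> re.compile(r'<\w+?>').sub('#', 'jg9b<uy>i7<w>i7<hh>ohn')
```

Every occurrence is swapped for '#'.

'jg9b#i7#i7#ohn'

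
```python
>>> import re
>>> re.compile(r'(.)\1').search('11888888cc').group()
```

The backreference `\1` re-matches whatever the first group consumed, character for character.
The match spans [0:2] → '11'.

'11'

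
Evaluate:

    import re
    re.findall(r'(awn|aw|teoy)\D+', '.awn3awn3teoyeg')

['aw', 'aw', 'teoy']

`findall` collects group 1 from each match (3 total).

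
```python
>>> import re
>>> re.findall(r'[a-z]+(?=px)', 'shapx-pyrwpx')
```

['sha', 'pyrw']

The positive lookaround only admits positions where the adjacent text matches; those characters stay outside the span.
Matches: at [0:3] → 'sha'; at [6:10] → 'pyrw'.
With no groups in the pattern, `findall` gives back each whole match — 2 here.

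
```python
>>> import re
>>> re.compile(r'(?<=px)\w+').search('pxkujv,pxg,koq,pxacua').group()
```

The `(?=…)`/`(?<=…)` assertion just peeks at neighbouring text; it doesn't advance the match position.
`search` walks the string left to right and returns the first match it finds.
The match spans [2:6] → 'kujv'.

'kujv'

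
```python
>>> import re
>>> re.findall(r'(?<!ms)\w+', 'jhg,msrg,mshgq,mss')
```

['jhg', 'msrg', 'mshgq', 'mss']

The negative lookahead/lookbehind blocks any match where the forbidden context is present.
Walking the string: at [0:3] → 'jhg'; at [4:8] → 'msrg'; at [9:14] → 'mshgq'; at [15:18] → 'mss'.
No capturing groups, so `findall` returns the 4 full match strings.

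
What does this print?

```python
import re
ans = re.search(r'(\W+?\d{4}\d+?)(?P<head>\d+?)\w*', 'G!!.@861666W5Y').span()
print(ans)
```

The match spans [1:14] → '!!.@861666W5Y'.

(1, 14)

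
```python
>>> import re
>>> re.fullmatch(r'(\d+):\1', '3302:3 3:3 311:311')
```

None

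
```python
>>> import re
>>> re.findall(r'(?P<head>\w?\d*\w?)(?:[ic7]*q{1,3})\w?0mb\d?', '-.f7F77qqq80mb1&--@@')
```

Pattern: optionally a word character, then zero or more of a digit, then optionally a word character (captured as 'head'); then zero or more of one of [ic7], then 1 to 3 of a literal 'q' (non-capturing group); then optionally a word character, then the literal '0mb', then optionally a digit.
Matches: at [2:15] match 'f7F77qqq80mb1', group 1 = 'f7F'.
Because there's exactly one group, `findall` drops the full match and keeps group 1 from the one hit.

['f7F']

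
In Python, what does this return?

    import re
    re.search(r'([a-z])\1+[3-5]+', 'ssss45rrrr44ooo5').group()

After group 1 captures some text, `\1` only succeeds where that same text appears again.
`search` walks the string left to right and returns the first match it finds.
The match spans [0:6] → 'ssss45'.
Captured: group 1 = 's'.

'ssss45'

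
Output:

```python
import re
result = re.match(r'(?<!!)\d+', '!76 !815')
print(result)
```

`re.match` only tries the pattern at the start of the string.
Here the string doesn't start with a match, so the call returns None.

None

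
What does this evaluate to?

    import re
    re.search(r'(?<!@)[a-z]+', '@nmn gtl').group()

The negative lookahead/lookbehind blocks any match where the forbidden context is present.
The match spans [2:4] → 'mn'.

'mn'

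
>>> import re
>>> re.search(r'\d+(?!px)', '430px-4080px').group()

Because the assertion is negative and zero-width, positions next to the forbidden text are skipped.
`re.search` scans for the first position where the pattern succeeds.
The match spans [0:2] → '43'.

'43'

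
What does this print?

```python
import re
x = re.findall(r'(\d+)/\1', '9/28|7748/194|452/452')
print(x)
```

['452']

After group 1 captures some text, `\1` only succeeds where that same text appears again.
`findall` collects group 1 from the one match (1 total).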